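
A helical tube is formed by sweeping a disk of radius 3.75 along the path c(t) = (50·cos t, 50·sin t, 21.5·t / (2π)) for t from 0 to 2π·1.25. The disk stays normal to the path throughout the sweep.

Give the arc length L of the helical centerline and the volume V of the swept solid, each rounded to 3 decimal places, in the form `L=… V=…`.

L=393.618 V=17389.494

2πR = 2π·50 = 314.159265
per-turn = √(314.159265² + 21.5²) = √(98696.0440 + 462.25) = √99158.2940 = 314.894100
L = 1.25 × 314.894100 = 393.617625
V = π·3.75² × L = 44.178647 × 393.617625 = 17389.493968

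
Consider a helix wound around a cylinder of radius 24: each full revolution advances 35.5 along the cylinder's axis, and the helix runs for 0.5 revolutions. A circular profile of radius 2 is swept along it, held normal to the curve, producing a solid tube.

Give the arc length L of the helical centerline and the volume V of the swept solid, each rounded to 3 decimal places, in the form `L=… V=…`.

L=77.459 V=973.383

2πR = 2π·24 = 150.796447
per-turn = √(150.796447² + 35.5²) = √(22739.5685 + 1260.25) = √23999.8185 = 154.918748
L = 0.5 × 154.918748 = 77.459374
V = π·2² × L = 12.566371 × 77.459374 = 973.383202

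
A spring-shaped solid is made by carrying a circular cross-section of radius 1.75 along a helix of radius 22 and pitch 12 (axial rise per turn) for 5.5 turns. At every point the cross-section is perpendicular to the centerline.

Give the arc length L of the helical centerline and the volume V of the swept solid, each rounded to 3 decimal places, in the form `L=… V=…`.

L=763.125 V=7342.121

2πR = 2π·22 = 138.230077
per-turn = √(138.230077² + 12²) = √(19107.5541 + 144) = √19251.5541 = 138.749970
L = 5.5 × 138.749970 = 763.124834
V = π·1.75² × L = 9.621128 × 763.124834 = 7342.121327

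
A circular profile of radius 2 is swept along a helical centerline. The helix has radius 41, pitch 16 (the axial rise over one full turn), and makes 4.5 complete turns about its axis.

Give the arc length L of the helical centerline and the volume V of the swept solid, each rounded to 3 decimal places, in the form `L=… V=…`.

L=1161.481 V=14595.607

2πR = 2π·41 = 257.610598
per-turn = √(257.610598² + 16²) = √(66363.2200 + 256) = √66619.2200 = 258.106993
L = 4.5 × 258.106993 = 1161.481470
V = π·2² × L = 12.566371 × 1161.481470 = 14595.606612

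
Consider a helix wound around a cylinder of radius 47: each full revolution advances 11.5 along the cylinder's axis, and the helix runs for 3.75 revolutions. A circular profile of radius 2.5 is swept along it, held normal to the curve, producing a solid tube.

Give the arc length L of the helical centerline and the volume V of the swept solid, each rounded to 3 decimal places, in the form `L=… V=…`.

L=1108.251 V=21760.453

2πR = 2π·47 = 295.309709
per-turn = √(295.309709² + 11.5²) = √(87207.8245 + 132.25) = √87340.0745 = 295.533542
L = 3.75 × 295.533542 = 1108.250783
V = π·2.5² × L = 19.634954 × 1108.250783 = 21760.453234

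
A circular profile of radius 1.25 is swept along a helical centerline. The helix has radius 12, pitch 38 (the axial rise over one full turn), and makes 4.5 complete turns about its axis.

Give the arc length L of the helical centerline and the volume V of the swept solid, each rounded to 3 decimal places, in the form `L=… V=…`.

2πR = 2π·12 = 75.398224
per-turn = √(75.398224² + 38²) = √(5684.8921 + 1444) = √7128.8921 = 84.432767
L = 4.5 × 84.432767 = 379.947451
V = π·1.25² × L = 4.908739 × 379.947451 = 1865.062690

L=379.947 V=1865.063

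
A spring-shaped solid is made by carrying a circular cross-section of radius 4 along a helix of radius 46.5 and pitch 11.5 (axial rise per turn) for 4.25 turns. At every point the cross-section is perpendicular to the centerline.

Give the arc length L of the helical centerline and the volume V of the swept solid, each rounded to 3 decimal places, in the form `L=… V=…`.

2πR = 2π·46.5 = 292.168117
per-turn = √(292.168117² + 11.5²) = √(85362.2085 + 132.25) = √85494.4585 = 292.394354
L = 4.25 × 292.394354 = 1242.676006
V = π·4² × L = 50.265482 × 1242.676006 = 62463.708983

L=1242.676 V=62463.709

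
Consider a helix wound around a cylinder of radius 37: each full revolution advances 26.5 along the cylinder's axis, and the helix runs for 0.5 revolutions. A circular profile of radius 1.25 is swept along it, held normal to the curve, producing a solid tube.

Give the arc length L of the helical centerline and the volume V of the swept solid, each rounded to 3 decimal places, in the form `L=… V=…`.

2πR = 2π·37 = 232.477856
per-turn = √(232.477856² + 26.5²) = √(54045.9537 + 702.25) = √54748.2037 = 233.983341
L = 0.5 × 233.983341 = 116.991670
V = π·1.25² × L = 4.908739 × 116.991670 = 574.281519

L=116.992 V=574.282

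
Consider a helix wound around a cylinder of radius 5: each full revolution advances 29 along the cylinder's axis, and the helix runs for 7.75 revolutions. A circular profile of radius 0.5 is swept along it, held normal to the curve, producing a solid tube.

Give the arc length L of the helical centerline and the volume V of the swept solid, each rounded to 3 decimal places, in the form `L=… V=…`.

2πR = 2π·5 = 31.415927
per-turn = √(31.415927² + 29²) = √(986.9604 + 841) = √1827.9604 = 42.754654
L = 7.75 × 42.754654 = 331.348569
V = π·0.5² × L = 0.785398 × 331.348569 = 260.240557

L=331.349 V=260.241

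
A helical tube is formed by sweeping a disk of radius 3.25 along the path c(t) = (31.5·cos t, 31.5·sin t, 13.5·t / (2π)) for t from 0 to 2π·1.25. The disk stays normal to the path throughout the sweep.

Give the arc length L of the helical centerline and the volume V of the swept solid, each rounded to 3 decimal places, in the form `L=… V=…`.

2πR = 2π·31.5 = 197.920337
per-turn = √(197.920337² + 13.5²) = √(39172.4599 + 182.25) = √39354.7099 = 198.380215
L = 1.25 × 198.380215 = 247.975269
V = π·3.25² × L = 33.183072 × 247.975269 = 8228.581314

L=247.975 V=8228.581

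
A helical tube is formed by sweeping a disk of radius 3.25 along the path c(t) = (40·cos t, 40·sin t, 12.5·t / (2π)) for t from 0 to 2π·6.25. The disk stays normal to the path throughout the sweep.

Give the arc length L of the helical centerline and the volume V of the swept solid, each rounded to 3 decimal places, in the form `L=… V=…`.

L=1572.738 V=52188.277

2πR = 2π·40 = 251.327412
per-turn = √(251.327412² + 12.5²) = √(63165.4682 + 156.25) = √63321.7182 = 251.638070
L = 6.25 × 251.638070 = 1572.737936
V = π·3.25² × L = 33.183072 × 1572.737936 = 52188.276808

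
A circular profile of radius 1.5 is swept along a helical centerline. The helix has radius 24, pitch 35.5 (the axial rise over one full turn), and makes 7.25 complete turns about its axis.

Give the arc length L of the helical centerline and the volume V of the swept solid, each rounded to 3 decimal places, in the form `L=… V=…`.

L=1123.161 V=7939.157

2πR = 2π·24 = 150.796447
per-turn = √(150.796447² + 35.5²) = √(22739.5685 + 1260.25) = √23999.8185 = 154.918748
L = 7.25 × 154.918748 = 1123.160924
V = π·1.5² × L = 7.068583 × 1123.160924 = 7939.156745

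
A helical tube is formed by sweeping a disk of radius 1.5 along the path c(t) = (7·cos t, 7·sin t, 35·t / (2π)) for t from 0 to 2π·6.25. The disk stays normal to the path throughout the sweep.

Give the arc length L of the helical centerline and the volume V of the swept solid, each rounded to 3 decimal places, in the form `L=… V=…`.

L=351.306 V=2483.234

2πR = 2π·7 = 43.982297
per-turn = √(43.982297² + 35²) = √(1934.4425 + 1225) = √3159.4425 = 56.208918
L = 6.25 × 56.208918 = 351.305737
V = π·1.5² × L = 7.068583 × 351.305737 = 2483.233929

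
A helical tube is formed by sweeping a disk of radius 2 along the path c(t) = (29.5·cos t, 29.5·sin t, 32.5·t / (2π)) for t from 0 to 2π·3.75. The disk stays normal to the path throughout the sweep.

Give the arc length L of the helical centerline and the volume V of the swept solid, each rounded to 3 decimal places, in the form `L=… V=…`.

L=705.681 V=8867.853

2πR = 2π·29.5 = 185.353967
per-turn = √(185.353967² + 32.5²) = √(34356.0929 + 1056.25) = √35412.3429 = 188.181675
L = 3.75 × 188.181675 = 705.681282
V = π·2² × L = 12.566371 × 705.681282 = 8867.852530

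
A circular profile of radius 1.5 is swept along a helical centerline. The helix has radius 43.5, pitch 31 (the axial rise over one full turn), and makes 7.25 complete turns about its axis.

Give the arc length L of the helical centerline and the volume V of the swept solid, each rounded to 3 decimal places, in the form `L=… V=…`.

2πR = 2π·43.5 = 273.318561
per-turn = √(273.318561² + 31²) = √(74703.0357 + 961) = √75664.0357 = 275.070965
L = 7.25 × 275.070965 = 1994.264495
V = π·1.5² × L = 7.068583 × 1994.264495 = 14096.625047

L=1994.264 V=14096.625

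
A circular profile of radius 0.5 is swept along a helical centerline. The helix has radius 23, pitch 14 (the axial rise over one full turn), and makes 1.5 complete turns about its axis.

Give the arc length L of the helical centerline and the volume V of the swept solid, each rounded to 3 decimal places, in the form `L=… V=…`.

2πR = 2π·23 = 144.513262
per-turn = √(144.513262² + 14²) = √(20884.0829 + 196) = √21080.0829 = 145.189817
L = 1.5 × 145.189817 = 217.784725
V = π·0.5² × L = 0.785398 × 217.784725 = 171.047723

L=217.785 V=171.048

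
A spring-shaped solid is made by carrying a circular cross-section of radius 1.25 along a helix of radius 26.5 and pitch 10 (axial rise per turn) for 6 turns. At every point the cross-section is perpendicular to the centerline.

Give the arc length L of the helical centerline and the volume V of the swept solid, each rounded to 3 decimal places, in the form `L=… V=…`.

2πR = 2π·26.5 = 166.504411
per-turn = √(166.504411² + 10²) = √(27723.7188 + 100) = √27823.7188 = 166.804433
L = 6 × 166.804433 = 1000.826596
V = π·1.25² × L = 4.908739 × 1000.826596 = 4912.796065

L=1000.827 V=4912.796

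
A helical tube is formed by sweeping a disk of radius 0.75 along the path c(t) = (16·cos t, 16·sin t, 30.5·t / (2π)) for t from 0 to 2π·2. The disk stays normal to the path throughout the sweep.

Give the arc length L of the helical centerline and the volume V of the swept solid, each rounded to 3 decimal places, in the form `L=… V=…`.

L=210.112 V=371.298

2πR = 2π·16 = 100.530965
per-turn = √(100.530965² + 30.5²) = √(10106.4749 + 930.25) = √11036.7249 = 105.055818
L = 2 × 105.055818 = 210.111636
V = π·0.75² × L = 1.767146 × 210.111636 = 371.297909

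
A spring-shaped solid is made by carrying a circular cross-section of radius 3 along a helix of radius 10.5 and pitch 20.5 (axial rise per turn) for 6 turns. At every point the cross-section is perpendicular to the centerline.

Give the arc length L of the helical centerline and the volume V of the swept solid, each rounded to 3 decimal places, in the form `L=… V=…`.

2πR = 2π·10.5 = 65.973446
per-turn = √(65.973446² + 20.5²) = √(4352.4955 + 420.25) = √4772.7455 = 69.085060
L = 6 × 69.085060 = 414.510361
V = π·3² × L = 28.274334 × 414.510361 = 11720.004348

L=414.510 V=11720.004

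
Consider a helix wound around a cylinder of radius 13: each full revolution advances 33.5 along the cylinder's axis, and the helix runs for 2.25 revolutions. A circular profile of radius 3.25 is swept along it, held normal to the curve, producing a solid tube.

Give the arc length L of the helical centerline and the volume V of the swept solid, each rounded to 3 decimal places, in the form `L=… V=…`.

2πR = 2π·13 = 81.681409
per-turn = √(81.681409² + 33.5²) = √(6671.8526 + 1122.25) = √7794.1026 = 88.284215
L = 2.25 × 88.284215 = 198.639483
V = π·3.25² × L = 33.183072 × 198.639483 = 6591.468353

L=198.639 V=6591.468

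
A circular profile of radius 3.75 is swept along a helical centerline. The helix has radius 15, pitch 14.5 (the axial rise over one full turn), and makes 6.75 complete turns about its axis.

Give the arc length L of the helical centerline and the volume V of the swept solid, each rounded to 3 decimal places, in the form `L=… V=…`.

2πR = 2π·15 = 94.247780
per-turn = √(94.247780² + 14.5²) = √(8882.6440 + 210.25) = √9092.8940 = 95.356667
L = 6.75 × 95.356667 = 643.657503
V = π·3.75² × L = 44.178647 × 643.657503 = 28435.917413

L=643.658 V=28435.917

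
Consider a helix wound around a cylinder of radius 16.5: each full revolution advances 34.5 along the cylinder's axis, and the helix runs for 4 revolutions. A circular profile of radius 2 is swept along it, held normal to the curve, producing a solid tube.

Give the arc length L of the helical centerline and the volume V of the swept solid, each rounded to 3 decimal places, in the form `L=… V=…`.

2πR = 2π·16.5 = 103.672558
per-turn = √(103.672558² + 34.5²) = √(10747.9992 + 1190.25) = √11938.2492 = 109.262295
L = 4 × 109.262295 = 437.049182
V = π·2² × L = 12.566371 × 437.049182 = 5492.121992

L=437.049 V=5492.122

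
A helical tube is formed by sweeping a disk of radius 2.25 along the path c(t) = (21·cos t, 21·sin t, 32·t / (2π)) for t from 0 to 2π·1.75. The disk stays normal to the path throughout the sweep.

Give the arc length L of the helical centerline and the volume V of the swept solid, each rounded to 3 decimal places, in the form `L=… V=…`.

2πR = 2π·21 = 131.946891
per-turn = √(131.946891² + 32²) = √(17409.9822 + 1024) = √18433.9822 = 135.771802
L = 1.75 × 135.771802 = 237.600653
V = π·2.25² × L = 15.904313 × 237.600653 = 3778.875111

L=237.601 V=3778.875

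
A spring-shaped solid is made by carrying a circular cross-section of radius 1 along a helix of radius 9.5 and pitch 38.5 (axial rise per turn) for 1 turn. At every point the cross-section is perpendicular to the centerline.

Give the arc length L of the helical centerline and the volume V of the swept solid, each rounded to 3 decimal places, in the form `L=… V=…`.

L=71.029 V=223.145

2πR = 2π·9.5 = 59.690260
per-turn = √(59.690260² + 38.5²) = √(3562.9272 + 1482.25) = √5045.1772 = 71.029411
L = 1 × 71.029411 = 71.029411
V = π·1² × L = 3.141593 × 71.029411 = 223.145475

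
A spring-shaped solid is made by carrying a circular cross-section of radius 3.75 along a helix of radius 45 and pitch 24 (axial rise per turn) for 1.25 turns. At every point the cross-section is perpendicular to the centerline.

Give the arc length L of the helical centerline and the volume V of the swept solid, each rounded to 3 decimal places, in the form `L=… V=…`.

2πR = 2π·45 = 282.743339
per-turn = √(282.743339² + 24²) = √(79943.7956 + 576) = √80519.7956 = 283.760102
L = 1.25 × 283.760102 = 354.700128
V = π·3.75² × L = 44.178647 × 354.700128 = 15670.171630

L=354.700 V=15670.172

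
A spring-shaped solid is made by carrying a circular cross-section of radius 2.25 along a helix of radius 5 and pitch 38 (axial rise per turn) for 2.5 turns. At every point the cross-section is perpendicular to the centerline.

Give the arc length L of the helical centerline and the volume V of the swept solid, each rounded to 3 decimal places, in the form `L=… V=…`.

2πR = 2π·5 = 31.415927
per-turn = √(31.415927² + 38²) = √(986.9604 + 1444) = √2430.9604 = 49.304771
L = 2.5 × 49.304771 = 123.261927
V = π·2.25² × L = 15.904313 × 123.261927 = 1960.396251

L=123.262 V=1960.396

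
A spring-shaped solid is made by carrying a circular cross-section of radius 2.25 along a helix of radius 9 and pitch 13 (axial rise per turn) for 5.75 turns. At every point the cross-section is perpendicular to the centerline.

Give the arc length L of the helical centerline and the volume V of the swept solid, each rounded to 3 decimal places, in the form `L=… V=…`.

L=333.636 V=5306.257

2πR = 2π·9 = 56.548668
per-turn = √(56.548668² + 13²) = √(3197.7518 + 169) = √3366.7518 = 58.023718
L = 5.75 × 58.023718 = 333.636377
V = π·2.25² × L = 15.904313 × 333.636377 = 5306.257309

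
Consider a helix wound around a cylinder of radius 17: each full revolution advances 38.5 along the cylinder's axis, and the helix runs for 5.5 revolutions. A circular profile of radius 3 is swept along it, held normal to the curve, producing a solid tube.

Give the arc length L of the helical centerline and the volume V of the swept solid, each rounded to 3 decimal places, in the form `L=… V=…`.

2πR = 2π·17 = 106.814150
per-turn = √(106.814150² + 38.5²) = √(11409.2627 + 1482.25) = √12891.5127 = 113.540797
L = 5.5 × 113.540797 = 624.474386
V = π·3² × L = 28.274334 × 624.474386 = 17656.597291

L=624.474 V=17656.597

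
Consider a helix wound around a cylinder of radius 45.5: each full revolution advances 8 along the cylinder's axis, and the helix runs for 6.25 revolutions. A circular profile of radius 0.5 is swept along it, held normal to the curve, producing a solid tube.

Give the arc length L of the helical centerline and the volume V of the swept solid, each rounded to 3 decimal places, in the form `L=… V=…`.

L=1787.480 V=1403.884

2πR = 2π·45.5 = 285.884931
per-turn = √(285.884931² + 8²) = √(81730.1940 + 64) = √81794.1940 = 285.996843
L = 6.25 × 285.996843 = 1787.480267
V = π·0.5² × L = 0.785398 × 1787.480267 = 1403.883719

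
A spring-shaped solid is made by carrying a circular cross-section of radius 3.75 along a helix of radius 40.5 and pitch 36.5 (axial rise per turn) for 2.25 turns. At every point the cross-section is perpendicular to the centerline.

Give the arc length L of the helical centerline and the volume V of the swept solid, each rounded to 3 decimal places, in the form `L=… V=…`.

2πR = 2π·40.5 = 254.469005
per-turn = √(254.469005² + 36.5²) = √(64754.4745 + 1332.25) = √66086.7245 = 257.073383
L = 2.25 × 257.073383 = 578.415113
V = π·3.75² × L = 44.178647 × 578.415113 = 25553.596907

L=578.415 V=25553.597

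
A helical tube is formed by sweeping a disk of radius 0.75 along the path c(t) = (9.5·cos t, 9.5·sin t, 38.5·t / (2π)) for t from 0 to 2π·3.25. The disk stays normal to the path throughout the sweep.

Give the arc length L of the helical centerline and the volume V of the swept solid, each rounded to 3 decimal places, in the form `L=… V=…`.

L=230.846 V=407.938

2πR = 2π·9.5 = 59.690260
per-turn = √(59.690260² + 38.5²) = √(3562.9272 + 1482.25) = √5045.1772 = 71.029411
L = 3.25 × 71.029411 = 230.845585
V = π·0.75² × L = 1.767146 × 230.845585 = 407.937821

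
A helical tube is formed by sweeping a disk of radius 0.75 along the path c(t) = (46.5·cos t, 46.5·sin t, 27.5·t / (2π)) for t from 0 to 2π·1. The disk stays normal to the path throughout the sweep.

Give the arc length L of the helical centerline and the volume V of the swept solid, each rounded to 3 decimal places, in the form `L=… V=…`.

2πR = 2π·46.5 = 292.168117
per-turn = √(292.168117² + 27.5²) = √(85362.2085 + 756.25) = √86118.4585 = 293.459466
L = 1 × 293.459466 = 293.459466
V = π·0.75² × L = 1.767146 × 293.459466 = 518.585684

L=293.459 V=518.586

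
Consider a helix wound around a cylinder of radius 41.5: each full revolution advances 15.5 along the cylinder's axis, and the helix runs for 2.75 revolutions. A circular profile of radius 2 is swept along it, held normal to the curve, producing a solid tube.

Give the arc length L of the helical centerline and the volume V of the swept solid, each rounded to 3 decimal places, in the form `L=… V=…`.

L=718.334 V=9026.855

2πR = 2π·41.5 = 260.752190
per-turn = √(260.752190² + 15.5²) = √(67991.7047 + 240.25) = √68231.9547 = 261.212470
L = 2.75 × 261.212470 = 718.334294
V = π·2² × L = 12.566371 × 718.334294 = 9026.854960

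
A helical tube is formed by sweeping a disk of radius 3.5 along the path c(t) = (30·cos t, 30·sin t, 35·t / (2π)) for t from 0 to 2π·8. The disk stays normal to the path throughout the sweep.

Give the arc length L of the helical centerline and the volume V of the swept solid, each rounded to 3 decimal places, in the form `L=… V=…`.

L=1533.740 V=59025.213

2πR = 2π·30 = 188.495559
per-turn = √(188.495559² + 35²) = √(35530.5758 + 1225) = √36755.5758 = 191.717438
L = 8 × 191.717438 = 1533.739500
V = π·3.5² × L = 38.484510 × 1533.739500 = 59025.213137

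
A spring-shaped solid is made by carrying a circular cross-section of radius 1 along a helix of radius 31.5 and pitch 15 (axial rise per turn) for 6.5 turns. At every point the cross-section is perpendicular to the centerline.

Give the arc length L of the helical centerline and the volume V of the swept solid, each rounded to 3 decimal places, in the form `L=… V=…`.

2πR = 2π·31.5 = 197.920337
per-turn = √(197.920337² + 15²) = √(39172.4599 + 225) = √39397.4599 = 198.487934
L = 6.5 × 198.487934 = 1290.171570
V = π·1² × L = 3.141593 × 1290.171570 = 4053.193525

L=1290.172 V=4053.194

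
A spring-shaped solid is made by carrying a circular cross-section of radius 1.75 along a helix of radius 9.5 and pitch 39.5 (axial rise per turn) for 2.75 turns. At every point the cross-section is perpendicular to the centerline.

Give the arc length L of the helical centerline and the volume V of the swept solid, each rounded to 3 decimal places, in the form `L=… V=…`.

2πR = 2π·9.5 = 59.690260
per-turn = √(59.690260² + 39.5²) = √(3562.9272 + 1560.25) = √5123.1772 = 71.576373
L = 2.75 × 71.576373 = 196.835026
V = π·1.75² × L = 9.621128 × 196.835026 = 1893.774883

L=196.835 V=1893.775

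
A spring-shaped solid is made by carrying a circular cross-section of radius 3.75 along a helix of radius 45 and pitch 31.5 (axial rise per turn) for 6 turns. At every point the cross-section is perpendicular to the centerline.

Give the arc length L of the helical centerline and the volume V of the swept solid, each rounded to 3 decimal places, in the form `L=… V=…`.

2πR = 2π·45 = 282.743339
per-turn = √(282.743339² + 31.5²) = √(79943.7956 + 992.25) = √80936.0456 = 284.492611
L = 6 × 284.492611 = 1706.955665
V = π·3.75² × L = 44.178647 × 1706.955665 = 75410.991255

L=1706.956 V=75410.991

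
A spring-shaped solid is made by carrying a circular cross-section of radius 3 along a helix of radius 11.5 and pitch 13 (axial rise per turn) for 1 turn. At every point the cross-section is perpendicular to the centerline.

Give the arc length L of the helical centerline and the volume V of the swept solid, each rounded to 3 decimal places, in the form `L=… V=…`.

L=73.417 V=2075.810

2πR = 2π·11.5 = 72.256631
per-turn = √(72.256631² + 13²) = √(5221.0207 + 169) = √5390.0207 = 73.416761
L = 1 × 73.416761 = 73.416761
V = π·3² × L = 28.274334 × 73.416761 = 2075.810000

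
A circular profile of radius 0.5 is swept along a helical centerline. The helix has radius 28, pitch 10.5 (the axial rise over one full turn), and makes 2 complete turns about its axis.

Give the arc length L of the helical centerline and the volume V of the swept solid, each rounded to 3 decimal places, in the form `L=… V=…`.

2πR = 2π·28 = 175.929189
per-turn = √(175.929189² + 10.5²) = √(30951.0794 + 110.25) = √31061.3294 = 176.242246
L = 2 × 176.242246 = 352.484493
V = π·0.5² × L = 0.785398 × 352.484493 = 276.840673

L=352.484 V=276.841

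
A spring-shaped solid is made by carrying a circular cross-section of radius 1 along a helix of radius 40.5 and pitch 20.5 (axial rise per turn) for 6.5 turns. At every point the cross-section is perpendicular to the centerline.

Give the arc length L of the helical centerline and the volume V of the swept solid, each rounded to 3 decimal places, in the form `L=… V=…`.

L=1659.407 V=5213.181

2πR = 2π·40.5 = 254.469005
per-turn = √(254.469005² + 20.5²) = √(64754.4745 + 420.25) = √65174.7245 = 255.293409
L = 6.5 × 255.293409 = 1659.407156
V = π·1² × L = 3.141593 × 1659.407156 = 5213.181330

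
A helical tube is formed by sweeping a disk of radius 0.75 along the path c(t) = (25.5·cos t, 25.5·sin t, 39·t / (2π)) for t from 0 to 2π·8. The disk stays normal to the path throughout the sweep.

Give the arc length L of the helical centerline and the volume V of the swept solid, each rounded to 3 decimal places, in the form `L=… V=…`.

L=1319.196 V=2331.212

2πR = 2π·25.5 = 160.221225
per-turn = √(160.221225² + 39²) = √(25670.8410 + 1521) = √27191.8410 = 164.899488
L = 8 × 164.899488 = 1319.195902
V = π·0.75² × L = 1.767146 × 1319.195902 = 2331.211586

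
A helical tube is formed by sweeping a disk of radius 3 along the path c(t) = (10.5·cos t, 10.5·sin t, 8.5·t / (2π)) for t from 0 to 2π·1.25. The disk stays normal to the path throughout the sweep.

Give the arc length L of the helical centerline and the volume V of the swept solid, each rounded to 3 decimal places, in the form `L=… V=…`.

2πR = 2π·10.5 = 65.973446
per-turn = √(65.973446² + 8.5²) = √(4352.4955 + 72.25) = √4424.7455 = 66.518761
L = 1.25 × 66.518761 = 83.148451
V = π·3² × L = 28.274334 × 83.148451 = 2350.967066

L=83.148 V=2350.967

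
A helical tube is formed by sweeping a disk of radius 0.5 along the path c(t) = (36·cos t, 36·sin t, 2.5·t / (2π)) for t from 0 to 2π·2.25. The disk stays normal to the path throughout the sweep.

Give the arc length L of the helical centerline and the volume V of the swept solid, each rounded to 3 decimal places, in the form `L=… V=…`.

L=508.969 V=399.743

2πR = 2π·36 = 226.194671
per-turn = √(226.194671² + 2.5²) = √(51164.0292 + 6.25) = √51170.2792 = 226.208486
L = 2.25 × 226.208486 = 508.969094
V = π·0.5² × L = 0.785398 × 508.969094 = 399.743392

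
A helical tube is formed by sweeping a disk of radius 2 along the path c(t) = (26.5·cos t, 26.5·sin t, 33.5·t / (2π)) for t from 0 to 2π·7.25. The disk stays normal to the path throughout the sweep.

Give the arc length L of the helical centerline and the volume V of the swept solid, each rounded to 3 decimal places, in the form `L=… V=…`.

2πR = 2π·26.5 = 166.504411
per-turn = √(166.504411² + 33.5²) = √(27723.7188 + 1122.25) = √28845.9688 = 169.841010
L = 7.25 × 169.841010 = 1231.347324
V = π·2² × L = 12.566371 × 1231.347324 = 15473.566832

L=1231.347 V=15473.567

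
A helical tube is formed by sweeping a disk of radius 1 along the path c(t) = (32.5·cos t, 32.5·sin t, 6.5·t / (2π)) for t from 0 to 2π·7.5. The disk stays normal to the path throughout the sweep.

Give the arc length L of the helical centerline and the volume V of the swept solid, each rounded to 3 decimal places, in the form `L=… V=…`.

2πR = 2π·32.5 = 204.203522
per-turn = √(204.203522² + 6.5²) = √(41699.0786 + 42.25) = √41741.3286 = 204.306947
L = 7.5 × 204.306947 = 1532.302103
V = π·1² × L = 3.141593 × 1532.302103 = 4813.869028

L=1532.302 V=4813.869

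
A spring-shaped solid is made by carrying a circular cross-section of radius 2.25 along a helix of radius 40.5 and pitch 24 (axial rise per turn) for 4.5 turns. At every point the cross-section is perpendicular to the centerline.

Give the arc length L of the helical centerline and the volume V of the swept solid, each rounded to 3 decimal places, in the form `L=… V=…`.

2πR = 2π·40.5 = 254.469005
per-turn = √(254.469005² + 24²) = √(64754.4745 + 576) = √65330.4745 = 255.598268
L = 4.5 × 255.598268 = 1150.192205
V = π·2.25² × L = 15.904313 × 1150.192205 = 18293.016616

L=1150.192 V=18293.017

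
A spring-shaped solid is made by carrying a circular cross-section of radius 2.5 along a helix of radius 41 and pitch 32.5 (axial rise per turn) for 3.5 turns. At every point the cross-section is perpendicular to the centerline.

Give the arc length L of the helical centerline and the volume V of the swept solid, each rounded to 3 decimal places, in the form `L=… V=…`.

L=908.784 V=17843.934

2πR = 2π·41 = 257.610598
per-turn = √(257.610598² + 32.5²) = √(66363.2200 + 1056.25) = √67419.4700 = 259.652595
L = 3.5 × 259.652595 = 908.784082
V = π·2.5² × L = 19.634954 × 908.784082 = 17843.933720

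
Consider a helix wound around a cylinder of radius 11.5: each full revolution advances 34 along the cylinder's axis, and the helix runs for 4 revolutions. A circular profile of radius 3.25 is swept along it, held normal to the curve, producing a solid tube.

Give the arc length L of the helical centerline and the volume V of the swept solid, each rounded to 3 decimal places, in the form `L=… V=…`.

2πR = 2π·11.5 = 72.256631
per-turn = √(72.256631² + 34²) = √(5221.0207 + 1156) = √6377.0207 = 79.856250
L = 4 × 79.856250 = 319.425002
V = π·3.25² × L = 33.183072 × 319.425002 = 10599.502956

L=319.425 V=10599.503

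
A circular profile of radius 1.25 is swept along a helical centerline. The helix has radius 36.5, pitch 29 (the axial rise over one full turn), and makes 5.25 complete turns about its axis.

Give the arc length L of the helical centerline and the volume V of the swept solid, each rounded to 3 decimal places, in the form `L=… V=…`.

2πR = 2π·36.5 = 229.336264
per-turn = √(229.336264² + 29²) = √(52595.1219 + 841) = √53436.1219 = 231.162544
L = 5.25 × 231.162544 = 1213.603357
V = π·1.25² × L = 4.908739 × 1213.603357 = 5957.261549

L=1213.603 V=5957.262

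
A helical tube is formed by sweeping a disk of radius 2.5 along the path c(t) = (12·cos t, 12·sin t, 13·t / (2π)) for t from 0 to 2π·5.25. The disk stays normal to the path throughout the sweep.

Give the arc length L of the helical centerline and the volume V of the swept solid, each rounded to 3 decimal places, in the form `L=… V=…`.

2πR = 2π·12 = 75.398224
per-turn = √(75.398224² + 13²) = √(5684.8921 + 169) = √5853.8921 = 76.510732
L = 5.25 × 76.510732 = 401.681344
V = π·2.5² × L = 19.634954 × 401.681344 = 7886.994743

L=401.681 V=7886.995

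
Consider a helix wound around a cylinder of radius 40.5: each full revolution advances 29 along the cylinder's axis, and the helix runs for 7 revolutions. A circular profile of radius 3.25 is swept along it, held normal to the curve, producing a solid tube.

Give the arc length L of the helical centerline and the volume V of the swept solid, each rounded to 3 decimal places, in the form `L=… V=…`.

L=1792.813 V=59491.042

2πR = 2π·40.5 = 254.469005
per-turn = √(254.469005² + 29²) = √(64754.4745 + 841) = √65595.4745 = 256.116135
L = 7 × 256.116135 = 1792.812943
V = π·3.25² × L = 33.183072 × 1792.812943 = 59491.041700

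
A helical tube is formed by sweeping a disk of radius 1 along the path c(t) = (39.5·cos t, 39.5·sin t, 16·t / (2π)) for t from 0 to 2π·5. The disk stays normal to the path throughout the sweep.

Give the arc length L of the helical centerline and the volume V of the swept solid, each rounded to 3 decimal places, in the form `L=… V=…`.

2πR = 2π·39.5 = 248.185820
per-turn = √(248.185820² + 16²) = √(61596.2011 + 256) = √61852.2011 = 248.701027
L = 5 × 248.701027 = 1243.505137
V = π·1² × L = 3.141593 × 1243.505137 = 3906.586604

L=1243.505 V=3906.587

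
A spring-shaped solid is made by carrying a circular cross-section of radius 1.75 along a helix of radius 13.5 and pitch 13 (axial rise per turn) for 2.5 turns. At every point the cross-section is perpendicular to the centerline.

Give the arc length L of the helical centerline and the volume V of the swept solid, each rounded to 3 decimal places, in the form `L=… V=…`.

L=214.534 V=2064.054

2πR = 2π·13.5 = 84.823002
per-turn = √(84.823002² + 13²) = √(7194.9416 + 169) = √7363.9416 = 85.813412
L = 2.5 × 85.813412 = 214.533529
V = π·1.75² × L = 9.621128 × 214.533529 = 2064.054436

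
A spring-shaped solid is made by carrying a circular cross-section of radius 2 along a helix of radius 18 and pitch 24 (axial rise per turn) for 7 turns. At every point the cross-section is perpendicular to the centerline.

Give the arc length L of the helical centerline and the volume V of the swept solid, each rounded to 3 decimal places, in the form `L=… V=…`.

L=809.310 V=10170.095

2πR = 2π·18 = 113.097336
per-turn = √(113.097336² + 24²) = √(12791.0073 + 576) = √13367.0073 = 115.615774
L = 7 × 115.615774 = 809.310421
V = π·2² × L = 12.566371 × 809.310421 = 10170.094695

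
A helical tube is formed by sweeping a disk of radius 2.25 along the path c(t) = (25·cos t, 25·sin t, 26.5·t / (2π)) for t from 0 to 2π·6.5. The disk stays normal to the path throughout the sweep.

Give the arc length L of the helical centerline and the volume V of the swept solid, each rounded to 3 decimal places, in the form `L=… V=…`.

2πR = 2π·25 = 157.079633
per-turn = √(157.079633² + 26.5²) = √(24674.0110 + 702.25) = √25376.2610 = 159.299281
L = 6.5 × 159.299281 = 1035.445328
V = π·2.25² × L = 15.904313 × 1035.445328 = 16468.046394

L=1035.445 V=16468.046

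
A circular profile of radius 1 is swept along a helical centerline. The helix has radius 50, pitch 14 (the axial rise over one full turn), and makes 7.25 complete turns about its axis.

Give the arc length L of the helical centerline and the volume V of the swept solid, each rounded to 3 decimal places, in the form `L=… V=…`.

L=2279.915 V=7162.565

2πR = 2π·50 = 314.159265
per-turn = √(314.159265² + 14²) = √(98696.0440 + 196) = √98892.0440 = 314.471054
L = 7.25 × 314.471054 = 2279.915144
V = π·1² × L = 3.141593 × 2279.915144 = 7162.564667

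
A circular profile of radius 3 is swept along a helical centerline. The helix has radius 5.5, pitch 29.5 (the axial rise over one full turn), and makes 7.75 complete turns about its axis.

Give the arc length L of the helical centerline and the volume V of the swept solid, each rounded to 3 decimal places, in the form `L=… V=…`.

L=352.133 V=9956.314

2πR = 2π·5.5 = 34.557519
per-turn = √(34.557519² + 29.5²) = √(1194.2221 + 870.25) = √2064.4721 = 45.436463
L = 7.75 × 45.436463 = 352.132585
V = π·3² × L = 28.274334 × 352.132585 = 9956.314281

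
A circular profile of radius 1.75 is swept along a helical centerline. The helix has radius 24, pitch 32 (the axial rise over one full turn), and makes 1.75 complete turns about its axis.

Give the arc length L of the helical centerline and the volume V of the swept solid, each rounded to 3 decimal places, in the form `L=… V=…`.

L=269.770 V=2595.493

2πR = 2π·24 = 150.796447
per-turn = √(150.796447² + 32²) = √(22739.5685 + 1024) = √23763.5685 = 154.154366
L = 1.75 × 154.154366 = 269.770140
V = π·1.75² × L = 9.621128 × 269.770140 = 2595.492917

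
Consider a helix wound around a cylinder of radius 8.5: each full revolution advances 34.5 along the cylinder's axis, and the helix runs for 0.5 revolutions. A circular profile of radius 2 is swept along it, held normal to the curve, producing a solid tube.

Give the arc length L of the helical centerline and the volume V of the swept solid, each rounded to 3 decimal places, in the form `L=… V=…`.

L=31.791 V=399.492

2πR = 2π·8.5 = 53.407075
per-turn = √(53.407075² + 34.5²) = √(2852.3157 + 1190.25) = √4042.5657 = 63.581174
L = 0.5 × 63.581174 = 31.790587
V = π·2² × L = 12.566371 × 31.790587 = 399.492298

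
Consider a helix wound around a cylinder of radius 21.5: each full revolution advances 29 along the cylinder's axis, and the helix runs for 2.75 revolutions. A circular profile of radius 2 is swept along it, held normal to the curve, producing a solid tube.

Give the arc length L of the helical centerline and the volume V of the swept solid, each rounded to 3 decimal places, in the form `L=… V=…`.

2πR = 2π·21.5 = 135.088484
per-turn = √(135.088484² + 29²) = √(18248.8985 + 841) = √19089.8985 = 138.166199
L = 2.75 × 138.166199 = 379.957047
V = π·2² × L = 12.566371 × 379.957047 = 4774.681072

L=379.957 V=4774.681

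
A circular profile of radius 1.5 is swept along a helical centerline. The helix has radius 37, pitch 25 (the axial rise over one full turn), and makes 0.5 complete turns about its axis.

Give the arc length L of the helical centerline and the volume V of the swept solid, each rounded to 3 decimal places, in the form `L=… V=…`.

2πR = 2π·37 = 232.477856
per-turn = √(232.477856² + 25²) = √(54045.9537 + 625) = √54670.9537 = 233.818207
L = 0.5 × 233.818207 = 116.909103
V = π·1.5² × L = 7.068583 × 116.909103 = 826.381755

L=116.909 V=826.382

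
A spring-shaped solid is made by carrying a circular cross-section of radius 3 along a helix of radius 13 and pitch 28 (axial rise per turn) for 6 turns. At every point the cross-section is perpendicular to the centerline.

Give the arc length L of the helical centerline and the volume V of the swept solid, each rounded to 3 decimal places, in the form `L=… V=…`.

2πR = 2π·13 = 81.681409
per-turn = √(81.681409² + 28²) = √(6671.8526 + 784) = √7455.8526 = 86.347279
L = 6 × 86.347279 = 518.083673
V = π·3² × L = 28.274334 × 518.083673 = 14648.470762

L=518.084 V=14648.471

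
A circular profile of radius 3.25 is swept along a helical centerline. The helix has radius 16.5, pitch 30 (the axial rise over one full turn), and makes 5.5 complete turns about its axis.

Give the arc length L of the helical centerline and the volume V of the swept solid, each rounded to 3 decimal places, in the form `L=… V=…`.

2πR = 2π·16.5 = 103.672558
per-turn = √(103.672558² + 30²) = √(10747.9992 + 900) = √11647.9992 = 107.925897
L = 5.5 × 107.925897 = 593.592432
V = π·3.25² × L = 33.183072 × 593.592432 = 19697.220656

L=593.592 V=19697.221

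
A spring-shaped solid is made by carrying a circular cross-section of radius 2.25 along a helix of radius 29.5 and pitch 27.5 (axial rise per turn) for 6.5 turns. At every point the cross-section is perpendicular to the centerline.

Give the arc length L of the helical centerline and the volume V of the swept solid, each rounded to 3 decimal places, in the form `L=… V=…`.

2πR = 2π·29.5 = 185.353967
per-turn = √(185.353967² + 27.5²) = √(34356.0929 + 756.25) = √35112.3429 = 187.382878
L = 6.5 × 187.382878 = 1217.988706
V = π·2.25² × L = 15.904313 × 1217.988706 = 19371.273381

L=1217.989 V=19371.273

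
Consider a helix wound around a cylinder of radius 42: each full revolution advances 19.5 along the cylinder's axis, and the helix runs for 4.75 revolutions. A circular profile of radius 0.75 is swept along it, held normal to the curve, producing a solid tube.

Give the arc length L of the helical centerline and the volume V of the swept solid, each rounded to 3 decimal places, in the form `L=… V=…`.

2πR = 2π·42 = 263.893783
per-turn = √(263.893783² + 19.5²) = √(69639.9287 + 380.25) = √70020.1787 = 264.613262
L = 4.75 × 264.613262 = 1256.912997
V = π·0.75² × L = 1.767146 × 1256.912997 = 2221.148608

L=1256.913 V=2221.149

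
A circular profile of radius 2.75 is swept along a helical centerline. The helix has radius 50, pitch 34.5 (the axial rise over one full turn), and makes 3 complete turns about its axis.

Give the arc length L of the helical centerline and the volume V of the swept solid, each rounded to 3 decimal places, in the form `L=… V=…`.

2πR = 2π·50 = 314.159265
per-turn = √(314.159265² + 34.5²) = √(98696.0440 + 1190.25) = √99886.2940 = 316.047930
L = 3 × 316.047930 = 948.143790
V = π·2.75² × L = 23.758294 × 948.143790 = 22526.279332

L=948.144 V=22526.279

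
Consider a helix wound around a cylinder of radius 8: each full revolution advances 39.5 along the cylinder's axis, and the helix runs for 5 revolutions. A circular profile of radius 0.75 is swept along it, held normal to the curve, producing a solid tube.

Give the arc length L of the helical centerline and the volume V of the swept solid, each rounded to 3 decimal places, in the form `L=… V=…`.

L=319.643 V=564.856

2πR = 2π·8 = 50.265482
per-turn = √(50.265482² + 39.5²) = √(2526.6187 + 1560.25) = √4086.8687 = 63.928622
L = 5 × 63.928622 = 319.643111
V = π·0.75² × L = 1.767146 × 319.643111 = 564.856002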